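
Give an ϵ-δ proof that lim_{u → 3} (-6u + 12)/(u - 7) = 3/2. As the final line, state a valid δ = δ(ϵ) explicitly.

Let ϵ > 0. We want δ > 0 with 0 < |u − 3| < δ ⇒ |(-6u + 12)/(u - 7) − (3/2)| < ϵ.
Combining over a common denominator, (-6u + 12)/(u - 7) − (3/2) = [(-6u + 12)·(-4) − (-6)·(u - 7)] / [(-4)·(u - 7)] = 30(u − 3) / ((-4)(u - 7)).
So |(-6u + 12)/(u - 7) − (3/2)| = 30|u − 3| / (4·|u − 7|).
Require δ ≤ 2, so |u − 7| ≥ |-4| − |u − 3| > 4 − 2 = 2.
Hence |(-6u + 12)/(u - 7) − (3/2)| < 30|u − 3|/(4·2) = (15/4)|u − 3|, which is < ϵ once |u − 3| < (4/15)ϵ.
Take δ = min(2, (4/15)ϵ). Then 0 < |u − 3| < δ forces both bounds, so |(-6u + 12)/(u - 7) − (3/2)| < ϵ.

δ = min(2, (4/15)ϵ)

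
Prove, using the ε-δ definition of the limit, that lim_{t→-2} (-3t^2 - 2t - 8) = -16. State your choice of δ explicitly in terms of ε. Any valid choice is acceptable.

Let ε > 0 be given. We want δ > 0 such that 0 < |t + 2| < δ implies |(-3t^2 - 2t - 8) + 16| < ε.
(-3t^2 - 2t - 8) + 16 = -3t^2 - 2t + 8 = (t + 2)(-3t + 4).
So |(-3t^2 - 2t - 8) + 16| = |t + 2|·|-3t + 4|.
Assume first that |t + 2| < 1, so |t| < 3. Then |-3t + 4| ≤ 3·3 + 4 = 13.
Hence |(-3t^2 - 2t - 8) + 16| ≤ 13|t + 2| < ε provided |t + 2| < ε/13.
Choosing δ = min(1, ε/13) ensures both conditions, hence |(-3t^2 - 2t - 8) + 16| < ε.

δ = min(1, ε/13)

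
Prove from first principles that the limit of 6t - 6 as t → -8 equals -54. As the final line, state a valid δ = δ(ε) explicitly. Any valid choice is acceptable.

Fix ε > 0. We need δ > 0 so that 0 < |t + 8| < δ implies |(6t - 6) + 54| < ε.
|(6t - 6) + 54| = |6t + 48| = 6|t + 8|.
Thus it suffices that |t + 8| < ε/6.
Choosing δ = ε/6 gives |(6t - 6) + 54| = 6|t + 8| < ε whenever |t + 8| < δ.

δ = ε/6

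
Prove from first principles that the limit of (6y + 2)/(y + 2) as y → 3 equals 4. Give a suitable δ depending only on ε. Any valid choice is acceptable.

Let ε > 0 be given. We want δ > 0 with 0 < |y − 3| < δ ⇒ |(6y + 2)/(y + 2) − 4| < ε.
Combining over a common denominator, (6y + 2)/(y + 2) − 4 = [(6y + 2)·5 − 20·(y + 2)] / [5·(y + 2)] = 10(y − 3) / (5(y + 2)).
So |(6y + 2)/(y + 2) − 4| = 10|y − 3| / (5·|y + 2|).
Require δ ≤ 5/2, so |y + 2| ≥ |5| − |y − 3| > 5 − 5/2 = 5/2.
Hence |(6y + 2)/(y + 2) − 4| < 10|y − 3|/(5·(5/2)) = (4/5)|y − 3|, which is < ε once |y − 3| < (5/4)ε.
Take δ = min(5/2, (5/4)ε). Then 0 < |y − 3| < δ forces both bounds, so |(6y + 2)/(y + 2) − 4| < ε.

δ = min(5/2, (5/4)ε)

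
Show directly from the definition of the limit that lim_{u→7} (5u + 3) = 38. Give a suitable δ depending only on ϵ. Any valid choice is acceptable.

δ = ϵ/5

Suppose ϵ > 0. We need δ > 0 so that 0 < |u − 7| < δ implies |(5u + 3) − 38| < ϵ.
Since (5u + 3) − 38 = 5(u − 7), we have |(5u + 3) − 38| = 5|u − 7|.
So 5|u − 7| < ϵ exactly when |u − 7| < ϵ/5.
Choosing δ = ϵ/5 gives |(5u + 3) − 38| = 5|u − 7| < ϵ whenever |u − 7| < δ.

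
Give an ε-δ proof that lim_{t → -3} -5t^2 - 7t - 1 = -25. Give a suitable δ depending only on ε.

δ = min(1, ε/28)

Let ε > 0 be given. We want δ > 0 such that 0 < |t + 3| < δ implies |(-5t^2 - 7t - 1) + 25| < ε.
(-5t^2 - 7t - 1) + 25 = -5t^2 - 7t + 24 = (t + 3)(-5t + 8).
So |(-5t^2 - 7t - 1) + 25| = |t + 3|·|-5t + 8|.
Require δ ≤ 1. Then |t + 3| < 1 gives |t| < 4, and by the triangle inequality |-5t + 8| ≤ 5·4 + 8 = 28.
Hence |(-5t^2 - 7t - 1) + 25| ≤ 28|t + 3| < ε provided |t + 3| < ε/28.
Choosing δ = min(1, ε/28) ensures both conditions, hence |(-5t^2 - 7t - 1) + 25| < ε.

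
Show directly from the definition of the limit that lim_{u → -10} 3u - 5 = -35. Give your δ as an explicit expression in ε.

δ = ε/3

Suppose ε > 0. We need δ > 0 so that 0 < |u + 10| < δ implies |(3u - 5) + 35| < ε.
|(3u - 5) + 35| = |3u + 30| = 3|u + 10|.
So 3|u + 10| < ε exactly when |u + 10| < ε/3.
Take δ = ε/3. If 0 < |u + 10| < δ then |(3u - 5) + 35| = 3|u + 10| < 3·(ε/3) = ε.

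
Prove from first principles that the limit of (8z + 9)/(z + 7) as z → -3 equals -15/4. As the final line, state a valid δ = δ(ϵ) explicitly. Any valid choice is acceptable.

δ = min(2, (8/47)ϵ)

Let ϵ > 0 be given. We want δ > 0 with 0 < |z + 3| < δ ⇒ |(8z + 9)/(z + 7) + 15/4| < ϵ.
Combining over a common denominator, (8z + 9)/(z + 7) + 15/4 = [(8z + 9)·4 − (-15)·(z + 7)] / [4·(z + 7)] = 47(z + 3) / (4(z + 7)).
So |(8z + 9)/(z + 7) + 15/4| = 47|z + 3| / (4·|z + 7|).
Require δ ≤ 2, so |z + 7| ≥ |4| − |z + 3| > 4 − 2 = 2.
Hence |(8z + 9)/(z + 7) + 15/4| < 47|z + 3|/(4·2) = (47/8)|z + 3|, which is < ϵ once |z + 3| < (8/47)ϵ.
Take δ = min(2, (8/47)ϵ). Then 0 < |z + 3| < δ forces both bounds, so |(8z + 9)/(z + 7) + 15/4| < ϵ.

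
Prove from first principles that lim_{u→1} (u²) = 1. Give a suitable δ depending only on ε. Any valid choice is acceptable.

Let ε > 0 be given. We seek δ > 0 with 0 < |u − 1| < δ ⇒ |u² − 1| < ε.
Factor: u² − 1 = (u − 1)(u + 1), so |u² − 1| = |u − 1|·|u + 1|.
Restrict δ ≤ 1. Then |u − 1| < 1 gives |u| < 2, so by the triangle inequality |u + 1| ≤ 2 + 1 = 3.
Hence |u² − 1| ≤ 3|u − 1|, which is < ε once |u − 1| < ε/3.
Take δ = min(1, ε/3). If 0 < |u − 1| < δ then both bounds hold and |u² − 1| ≤ 3|u − 1| < 3·(ε/3) = ε.

δ = min(1, ε/3)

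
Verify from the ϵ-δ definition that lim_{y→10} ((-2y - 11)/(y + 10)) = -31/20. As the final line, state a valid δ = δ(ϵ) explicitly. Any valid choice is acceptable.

Let ϵ > 0. We want δ > 0 with 0 < |y − 10| < δ ⇒ |(-2y - 11)/(y + 10) + 31/20| < ϵ.
Combining over a common denominator, (-2y - 11)/(y + 10) + 31/20 = [(-2y - 11)·20 − (-31)·(y + 10)] / [20·(y + 10)] = -9(y − 10) / (20(y + 10)).
So |(-2y - 11)/(y + 10) + 31/20| = 9|y − 10| / (20·|y + 10|).
Require δ ≤ 10, so |y + 10| ≥ |20| − |y − 10| > 20 − 10 = 10.
Hence |(-2y - 11)/(y + 10) + 31/20| < 9|y − 10|/(20·10) = (9/200)|y − 10|, which is < ϵ once |y − 10| < (200/9)ϵ.
Take δ = min(10, (200/9)ϵ). Then 0 < |y − 10| < δ forces both bounds, so |(-2y - 11)/(y + 10) + 31/20| < ϵ.

δ = min(10, (200/9)ϵ)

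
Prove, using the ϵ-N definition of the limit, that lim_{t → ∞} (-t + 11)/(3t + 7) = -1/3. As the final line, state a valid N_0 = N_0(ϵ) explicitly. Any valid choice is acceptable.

N_0 = (40/9)/ϵ

Let ϵ > 0. We seek N_0 > 0 such that t > N_0 implies |(-t + 11)/(3t + 7) + 1/3| < ϵ.
(-t + 11)/(3t + 7) + 1/3 = (3(-t + 11) − (-1)(3t + 7)) / (3(3t + 7)) = 40/(3(3t + 7)).
For t > 0 we have 3t + 7 > 3t, so |(-t + 11)/(3t + 7) + 1/3| = 40/(3(3t + 7)) < 40/(3·3t) = (40/9)/t.
Thus |(-t + 11)/(3t + 7) + 1/3| < ϵ whenever t > (40/9)/ϵ.
Take N_0 = (40/9)/ϵ. If t > N_0 then |(-t + 11)/(3t + 7) + 1/3| < (40/9)/t < ϵ.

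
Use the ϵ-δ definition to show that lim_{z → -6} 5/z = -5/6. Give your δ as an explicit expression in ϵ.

δ = min(3, (18/5)ϵ)

Let ϵ > 0. We seek δ > 0 such that 0 < |z + 6| < δ implies |5/z + 5/6| < ϵ.
|5/z + 5/6| = 5·|-6 − z|/(6·|z|) = 5|z + 6|/(6|z|).
Require δ ≤ 3 so that |z| > 6 − 3 = 3, hence 6|z| > 18.
Then |5/z + 5/6| < 5|z + 6|/18, which is < ϵ when |z + 6| < (18/5)ϵ.
Take δ = min(3, (18/5)ϵ). Then 0 < |z + 6| < δ gives both |z + 6| < 3 and |z + 6| < (18/5)ϵ, so |5/z + 5/6| < ϵ.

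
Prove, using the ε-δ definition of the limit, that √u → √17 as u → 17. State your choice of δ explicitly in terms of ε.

Let ε > 0 be given. We want δ > 0 such that 0 < |u − 17| < δ implies |√u − √17| < ε.
Rationalise: √u − √17 = (u − 17)/(√u + √17), so |√u − √17| = |u − 17|/(√u + √17).
Restrict δ ≤ 17 so that |u − 17| < 17 forces u > 0, and then √u + √17 > √17.
Hence |√u − √17| < |u − 17|/√17, which is < ε once |u − 17| < √17·ε.
Take δ = min(17, √17·ε). If 0 < |u − 17| < δ then u > 0 and |√u − √17| < |u − 17|/√17 < ε.

δ = min(17, √17·ε)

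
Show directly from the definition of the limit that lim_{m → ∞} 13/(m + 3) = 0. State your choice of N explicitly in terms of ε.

N = 13/ε

Let ε > 0 be given. For m ≥ 1, |13/(m + 3) − 0| = 13/(m + 3) ≤ 13/m.
We need 13/m < ε, i.e. m > 13/ε.
Take N = 13/ε. If m > N then |13/(m + 3)| ≤ 13/m < ε.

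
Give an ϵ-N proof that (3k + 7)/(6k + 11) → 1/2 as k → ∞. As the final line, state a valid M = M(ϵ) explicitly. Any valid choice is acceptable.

M = (1/4)/ϵ

Let ϵ > 0. For k ≥ 1, |(3k + 7)/(6k + 11) − (1/2)| = |9|/(6(6k + 11)) = 9/(6(6k + 11)).
Since 6k + 11 ≥ 6k for k ≥ 1, this is ≤ 9/(6·6k) = (1/4)/k.
So |(3k + 7)/(6k + 11) − (1/2)| < ϵ whenever k > (1/4)/ϵ.
Take M = (1/4)/ϵ. If k > M then |(3k + 7)/(6k + 11) − (1/2)| ≤ (1/4)/k < ϵ.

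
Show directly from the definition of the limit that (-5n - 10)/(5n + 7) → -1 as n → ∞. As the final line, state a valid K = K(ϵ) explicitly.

Let ϵ > 0 be given. For n ≥ 1, |(-5n - 10)/(5n + 7) + 1| = |-15|/(5(5n + 7)) = 15/(5(5n + 7)).
Since 5n + 7 ≥ 5n for n ≥ 1, this is ≤ 15/(5·5n) = (3/5)/n.
So |(-5n - 10)/(5n + 7) + 1| < ϵ whenever n > (3/5)/ϵ.
Take K = (3/5)/ϵ. If n > K then |(-5n - 10)/(5n + 7) + 1| ≤ (3/5)/n < ϵ.

K = (3/5)/ϵ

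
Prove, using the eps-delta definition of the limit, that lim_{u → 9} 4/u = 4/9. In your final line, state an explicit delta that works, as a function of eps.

delta = min(9/2, (81/8)eps)

Let eps > 0. We seek delta > 0 such that 0 < |u − 9| < delta implies |4/u − (4/9)| < eps.
|4/u − (4/9)| = 4·|9 − u|/(9·|u|) = 4|u − 9|/(9|u|).
Restrict delta ≤ 9/2. Then |u − 9| < 9/2 gives |u| > 9/2, so 9|u| > 81/2.
Then |4/u − (4/9)| < 4|u − 9|/(81/2), which is < eps when |u − 9| < (81/8)eps.
Take delta = min(9/2, (81/8)eps). Then 0 < |u − 9| < delta gives both |u − 9| < 9/2 and |u − 9| < (81/8)eps, so |4/u − (4/9)| < eps.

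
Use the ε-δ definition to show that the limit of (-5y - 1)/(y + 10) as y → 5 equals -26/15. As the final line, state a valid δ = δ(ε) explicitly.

δ = min(15/2, (225/98)ε)

Fix ε > 0. We want δ > 0 with 0 < |y − 5| < δ ⇒ |(-5y - 1)/(y + 10) + 26/15| < ε.
Combining over a common denominator, (-5y - 1)/(y + 10) + 26/15 = [(-5y - 1)·15 − (-26)·(y + 10)] / [15·(y + 10)] = -49(y − 5) / (15(y + 10)).
So |(-5y - 1)/(y + 10) + 26/15| = 49|y − 5| / (15·|y + 10|).
Require δ ≤ 15/2, so |y + 10| ≥ |15| − |y − 5| > 15 − 15/2 = 15/2.
Hence |(-5y - 1)/(y + 10) + 26/15| < 49|y − 5|/(15·(15/2)) = (98/225)|y − 5|, which is < ε once |y − 5| < (225/98)ε.
Take δ = min(15/2, (225/98)ε). Then 0 < |y − 5| < δ forces both bounds, so |(-5y - 1)/(y + 10) + 26/15| < ε.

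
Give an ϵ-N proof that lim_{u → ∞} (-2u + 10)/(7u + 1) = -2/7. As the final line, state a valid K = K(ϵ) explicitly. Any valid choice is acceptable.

K = (72/49)/ϵ

Suppose ϵ > 0. We seek K > 0 such that u > K implies |(-2u + 10)/(7u + 1) + 2/7| < ϵ.
(-2u + 10)/(7u + 1) + 2/7 = (7(-2u + 10) − (-2)(7u + 1)) / (7(7u + 1)) = 72/(7(7u + 1)).
For u > 0 we have 7u + 1 > 7u, so |(-2u + 10)/(7u + 1) + 2/7| = 72/(7(7u + 1)) < 72/(7·7u) = (72/49)/u.
Thus |(-2u + 10)/(7u + 1) + 2/7| < ϵ whenever u > (72/49)/ϵ.
Take K = (72/49)/ϵ. If u > K then |(-2u + 10)/(7u + 1) + 2/7| < (72/49)/u < ϵ.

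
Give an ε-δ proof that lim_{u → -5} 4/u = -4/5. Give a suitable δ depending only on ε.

δ = min(5/2, (25/8)ε)

Let ε > 0. We seek δ > 0 such that 0 < |u + 5| < δ implies |4/u + 4/5| < ε.
|4/u + 4/5| = 4·|-5 − u|/(5·|u|) = 4|u + 5|/(5|u|).
Restrict δ ≤ 5/2. Then |u + 5| < 5/2 gives |u| > 5/2, so 5|u| > 25/2.
Then |4/u + 4/5| < 4|u + 5|/(25/2), which is < ε when |u + 5| < (25/8)ε.
Take δ = min(5/2, (25/8)ε). Then 0 < |u + 5| < δ gives both |u + 5| < 5/2 and |u + 5| < (25/8)ε, so |4/u + 4/5| < ε.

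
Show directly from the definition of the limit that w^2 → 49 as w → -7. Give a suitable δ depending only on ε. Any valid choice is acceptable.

δ = min(2, ε/16)

Suppose ε > 0. We seek δ > 0 with 0 < |w + 7| < δ ⇒ |w^2 − 49| < ε.
Factor: w^2 − 49 = (w + 7)(w - 7), so |w^2 − 49| = |w + 7|·|w - 7|.
Impose δ ≤ 2 so that |w| < 9; then |w - 7| ≤ 16.
Hence |w^2 − 49| ≤ 16|w + 7|, which is < ε once |w + 7| < ε/16.
Take δ = min(2, ε/16). If 0 < |w + 7| < δ then both bounds hold and |w^2 − 49| ≤ 16|w + 7| < 16·(ε/16) = ε.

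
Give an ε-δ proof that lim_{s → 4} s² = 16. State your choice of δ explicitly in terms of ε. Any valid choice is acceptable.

δ = min(1, ε/9)

Suppose ε > 0. We seek δ > 0 with 0 < |s − 4| < δ ⇒ |s² − 16| < ε.
Factor: s² − 16 = (s − 4)(s + 4), so |s² − 16| = |s − 4|·|s + 4|.
Impose δ ≤ 1 so that |s| < 5; then |s + 4| ≤ 9.
Hence |s² − 16| ≤ 9|s − 4|, which is < ε once |s − 4| < ε/9.
Take δ = min(1, ε/9). If 0 < |s − 4| < δ then both bounds hold and |s² − 16| ≤ 9|s − 4| < 9·(ε/9) = ε.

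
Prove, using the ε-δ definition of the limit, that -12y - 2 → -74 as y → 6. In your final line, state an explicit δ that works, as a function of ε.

Suppose ε > 0. We need δ > 0 so that 0 < |y − 6| < δ implies |(-12y - 2) + 74| < ε.
|(-12y - 2) + 74| = |-12y + 72| = 12|y − 6|.
Thus it suffices that |y − 6| < ε/12.
Choosing δ = ε/12 gives |(-12y - 2) + 74| = 12|y − 6| < ε whenever |y − 6| < δ.

δ = ε/12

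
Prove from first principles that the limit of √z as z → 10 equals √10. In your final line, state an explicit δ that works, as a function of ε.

Let ε > 0 be given. We want δ > 0 such that 0 < |z − 10| < δ implies |√z − √10| < ε.
Rationalise: √z − √10 = (z − 10)/(√z + √10), so |√z − √10| = |z − 10|/(√z + √10).
Restrict δ ≤ 10 so that |z − 10| < 10 forces z > 0, and then √z + √10 > √10.
Hence |√z − √10| < |z − 10|/√10, which is < ε once |z − 10| < √10·ε.
Take δ = min(10, √10·ε). If 0 < |z − 10| < δ then z > 0 and |√z − √10| < |z − 10|/√10 < ε.

δ = min(10, √10·ε)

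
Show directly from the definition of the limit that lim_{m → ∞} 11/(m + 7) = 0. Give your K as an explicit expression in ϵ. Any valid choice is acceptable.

K = 11/ϵ

Fix ϵ > 0. For m ≥ 1, |11/(m + 7) − 0| = 11/(m + 7) ≤ 11/m.
We need 11/m < ϵ, i.e. m > 11/ϵ.
Take K = 11/ϵ. If m > K then |11/(m + 7)| ≤ 11/m < ϵ.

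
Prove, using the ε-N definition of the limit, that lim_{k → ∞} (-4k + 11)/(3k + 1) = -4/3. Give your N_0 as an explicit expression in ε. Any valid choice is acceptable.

N_0 = (37/9)/ε

Let ε > 0 be given. For k ≥ 1, |(-4k + 11)/(3k + 1) + 4/3| = |37|/(3(3k + 1)) = 37/(3(3k + 1)).
Since 3k + 1 ≥ 3k for k ≥ 1, this is ≤ 37/(3·3k) = (37/9)/k.
So |(-4k + 11)/(3k + 1) + 4/3| < ε whenever k > (37/9)/ε.
Take N_0 = (37/9)/ε. If k > N_0 then |(-4k + 11)/(3k + 1) + 4/3| ≤ (37/9)/k < ε.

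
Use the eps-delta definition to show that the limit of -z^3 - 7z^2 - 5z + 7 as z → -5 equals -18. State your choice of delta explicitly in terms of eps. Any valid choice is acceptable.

Let eps > 0. We want delta > 0 such that 0 < |z + 5| < delta implies |(-z^3 - 7z^2 - 5z + 7) + 18| < eps.
(-z^3 - 7z^2 - 5z + 7) + 18 = -z^3 - 7z^2 - 5z + 25 = (z + 5)(-z^2 - 2z + 5).
So |(-z^3 - 7z^2 - 5z + 7) + 18| = |z + 5|·|-z^2 - 2z + 5|.
Require delta ≤ 1. Then |z + 5| < 1 gives |z| < 6, and by the triangle inequality |-z^2 - 2z + 5| ≤ 6^2 + 2·6 + 5 = 53.
Hence |(-z^3 - 7z^2 - 5z + 7) + 18| ≤ 53|z + 5| < eps provided |z + 5| < eps/53.
Choosing delta = min(1, eps/53) ensures both conditions, hence |(-z^3 - 7z^2 - 5z + 7) + 18| < eps.

delta = min(1, eps/53)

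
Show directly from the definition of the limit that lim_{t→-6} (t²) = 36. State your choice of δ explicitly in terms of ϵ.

Suppose ϵ > 0. We seek δ > 0 with 0 < |t + 6| < δ ⇒ |t² − 36| < ϵ.
Factor: t² − 36 = (t + 6)(t - 6), so |t² − 36| = |t + 6|·|t - 6|.
Impose δ ≤ 1 so that |t| < 7; then |t - 6| ≤ 13.
Hence |t² − 36| ≤ 13|t + 6|, which is < ϵ once |t + 6| < ϵ/13.
Take δ = min(1, ϵ/13). If 0 < |t + 6| < δ then both bounds hold and |t² − 36| ≤ 13|t + 6| < 13·(ϵ/13) = ϵ.

δ = min(1, ϵ/13)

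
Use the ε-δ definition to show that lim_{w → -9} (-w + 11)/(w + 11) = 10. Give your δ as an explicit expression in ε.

δ = min(1, (1/11)ε)

Suppose ε > 0. We want δ > 0 with 0 < |w + 9| < δ ⇒ |(-w + 11)/(w + 11) − 10| < ε.
Combining over a common denominator, (-w + 11)/(w + 11) − 10 = [(-w + 11)·2 − 20·(w + 11)] / [2·(w + 11)] = -22(w + 9) / (2(w + 11)).
So |(-w + 11)/(w + 11) − 10| = 22|w + 9| / (2·|w + 11|).
Restrict δ ≤ 1. Then |w + 9| < 1 gives |w + 11| = |(w + 9) + 2| ≥ 2 − 1 = 1.
Hence |(-w + 11)/(w + 11) − 10| < 22|w + 9|/(2·1) = 11|w + 9|, which is < ε once |w + 9| < (1/11)ε.
Take δ = min(1, (1/11)ε). Then 0 < |w + 9| < δ forces both bounds, so |(-w + 11)/(w + 11) − 10| < ε.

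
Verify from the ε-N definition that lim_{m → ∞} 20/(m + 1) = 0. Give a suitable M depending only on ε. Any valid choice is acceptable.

M = 20/ε

Fix ε > 0. For m ≥ 1, |20/(m + 1) − 0| = 20/(m + 1) ≤ 20/m.
We need 20/m < ε, i.e. m > 20/ε.
Take M = 20/ε. If m > M then |20/(m + 1)| ≤ 20/m < ε.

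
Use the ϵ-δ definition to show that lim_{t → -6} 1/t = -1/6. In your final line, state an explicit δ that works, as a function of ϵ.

δ = min(3, 18ϵ)

Let ϵ > 0 be given. We seek δ > 0 such that 0 < |t + 6| < δ implies |1/t + 1/6| < ϵ.
|1/t + 1/6| = |-6 − t|/(6·|t|) = |t + 6|/(6|t|).
Restrict δ ≤ 3. Then |t + 6| < 3 gives |t| > 3, so 6|t| > 18.
Then |1/t + 1/6| < |t + 6|/18, which is < ϵ when |t + 6| < 18ϵ.
Take δ = min(3, 18ϵ). Then 0 < |t + 6| < δ gives both |t + 6| < 3 and |t + 6| < 18ϵ, so |1/t + 1/6| < ϵ.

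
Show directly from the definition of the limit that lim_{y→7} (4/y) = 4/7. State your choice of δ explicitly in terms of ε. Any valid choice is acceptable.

Let ε > 0 be given. We seek δ > 0 such that 0 < |y − 7| < δ implies |4/y − (4/7)| < ε.
|4/y − (4/7)| = 4·|7 − y|/(7·|y|) = 4|y − 7|/(7|y|).
Restrict δ ≤ 7/2. Then |y − 7| < 7/2 gives |y| > 7/2, so 7|y| > 49/2.
Then |4/y − (4/7)| < 4|y − 7|/(49/2), which is < ε when |y − 7| < (49/8)ε.
Take δ = min(7/2, (49/8)ε). Then 0 < |y − 7| < δ gives both |y − 7| < 7/2 and |y − 7| < (49/8)ε, so |4/y − (4/7)| < ε.

δ = min(7/2, (49/8)ε)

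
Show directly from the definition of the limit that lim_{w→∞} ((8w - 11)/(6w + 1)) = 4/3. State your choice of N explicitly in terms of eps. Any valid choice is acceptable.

Suppose eps > 0. We seek N > 0 such that w > N implies |(8w - 11)/(6w + 1) − (4/3)| < eps.
(8w - 11)/(6w + 1) − (4/3) = (6(8w - 11) − 8(6w + 1)) / (6(6w + 1)) = -74/(6(6w + 1)).
For w > 0 we have 6w + 1 > 6w, so |(8w - 11)/(6w + 1) − (4/3)| = 74/(6(6w + 1)) < 74/(6·6w) = (37/18)/w.
Thus |(8w - 11)/(6w + 1) − (4/3)| < eps whenever w > (37/18)/eps.
Take N = (37/18)/eps. If w > N then |(8w - 11)/(6w + 1) − (4/3)| < (37/18)/w < eps.

N = (37/18)/eps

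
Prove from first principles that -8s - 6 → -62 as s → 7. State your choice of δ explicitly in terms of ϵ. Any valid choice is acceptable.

Let ϵ > 0. We need δ > 0 so that 0 < |s − 7| < δ implies |(-8s - 6) + 62| < ϵ.
Since (-8s - 6) + 62 = -8(s − 7), we have |(-8s - 6) + 62| = 8|s − 7|.
So 8|s − 7| < ϵ exactly when |s − 7| < ϵ/8.
Choosing δ = ϵ/8 gives |(-8s - 6) + 62| = 8|s − 7| < ϵ whenever |s − 7| < δ.

δ = ϵ/8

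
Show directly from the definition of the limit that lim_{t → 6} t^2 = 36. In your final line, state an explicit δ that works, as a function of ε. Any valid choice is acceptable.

Let ε > 0 be given. We seek δ > 0 with 0 < |t − 6| < δ ⇒ |t^2 − 36| < ε.
Factor: t^2 − 36 = (t − 6)(t + 6), so |t^2 − 36| = |t − 6|·|t + 6|.
Restrict δ ≤ 1. Then |t − 6| < 1 gives |t| < 7, so by the triangle inequality |t + 6| ≤ 7 + 6 = 13.
Hence |t^2 − 36| ≤ 13|t − 6|, which is < ε once |t − 6| < ε/13.
Take δ = min(1, ε/13). If 0 < |t − 6| < δ then both bounds hold and |t^2 − 36| ≤ 13|t − 6| < 13·(ε/13) = ε.

δ = min(1, ε/13)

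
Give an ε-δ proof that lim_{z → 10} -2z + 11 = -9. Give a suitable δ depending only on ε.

Let ε > 0 be given. We need δ > 0 so that 0 < |z − 10| < δ implies |(-2z + 11) + 9| < ε.
Since (-2z + 11) + 9 = -2(z − 10), we have |(-2z + 11) + 9| = 2|z − 10|.
Thus it suffices that |z − 10| < ε/2.
Take δ = ε/2. If 0 < |z − 10| < δ then |(-2z + 11) + 9| = 2|z − 10| < 2·(ε/2) = ε.

δ = ε/2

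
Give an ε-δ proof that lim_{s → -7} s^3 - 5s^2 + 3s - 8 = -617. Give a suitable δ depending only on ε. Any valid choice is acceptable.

δ = min(1, ε/247)

Fix ε > 0. We want δ > 0 such that 0 < |s + 7| < δ implies |(s^3 - 5s^2 + 3s - 8) + 617| < ε.
(s^3 - 5s^2 + 3s - 8) + 617 = s^3 - 5s^2 + 3s + 609 = (s + 7)(s^2 - 12s + 87).
So |(s^3 - 5s^2 + 3s - 8) + 617| = |s + 7|·|s^2 - 12s + 87|.
Require δ ≤ 1. Then |s + 7| < 1 gives |s| < 8, and by the triangle inequality |s^2 - 12s + 87| ≤ 8^2 + 12·8 + 87 = 247.
Hence |(s^3 - 5s^2 + 3s - 8) + 617| ≤ 247|s + 7| < ε provided |s + 7| < ε/247.
Take δ = min(1, ε/247). Then 0 < |s + 7| < δ gives both |s + 7| < 1 and |s + 7| < ε/247, so |(s^3 - 5s^2 + 3s - 8) + 617| < ε.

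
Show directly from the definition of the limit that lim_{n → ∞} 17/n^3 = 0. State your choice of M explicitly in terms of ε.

Let ε > 0 be given. For n ≥ 1, |17/n^3 − 0| = 17/n^3.
17/n^3 < ε ⇔ n^3 > 17/ε ⇔ n > (17/ε)^{1/3}.
Take M = (17/ε)^{1/3}. Then n > M implies 17/n^3 < ε.

M = (17/ε)^{1/3}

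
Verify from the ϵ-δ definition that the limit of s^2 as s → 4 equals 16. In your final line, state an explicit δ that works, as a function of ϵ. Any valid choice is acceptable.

Suppose ϵ > 0. We seek δ > 0 with 0 < |s − 4| < δ ⇒ |s^2 − 16| < ϵ.
Factor: s^2 − 16 = (s − 4)(s + 4), so |s^2 − 16| = |s − 4|·|s + 4|.
Impose δ ≤ 2 so that |s| < 6; then |s + 4| ≤ 10.
Hence |s^2 − 16| ≤ 10|s − 4|, which is < ϵ once |s − 4| < ϵ/10.
Take δ = min(2, ϵ/10). If 0 < |s − 4| < δ then both bounds hold and |s^2 − 16| ≤ 10|s − 4| < 10·(ϵ/10) = ϵ.

δ = min(2, ϵ/10)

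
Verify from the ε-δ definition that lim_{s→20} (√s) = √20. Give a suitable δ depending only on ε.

δ = min(20, √20·ε)

Fix ε > 0. We want δ > 0 such that 0 < |s − 20| < δ implies |√s − √20| < ε.
Rationalise: √s − √20 = (s − 20)/(√s + √20), so |√s − √20| = |s − 20|/(√s + √20).
Restrict δ ≤ 20 so that |s − 20| < 20 forces s > 0, and then √s + √20 > √20.
Hence |√s − √20| < |s − 20|/√20, which is < ε once |s − 20| < √20·ε.
Take δ = min(20, √20·ε). If 0 < |s − 20| < δ then s > 0 and |√s − √20| < |s − 20|/√20 < ε.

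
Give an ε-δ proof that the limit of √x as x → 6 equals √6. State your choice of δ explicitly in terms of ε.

Suppose ε > 0. We want δ > 0 such that 0 < |x − 6| < δ implies |√x − √6| < ε.
Rationalise: √x − √6 = (x − 6)/(√x + √6), so |√x − √6| = |x − 6|/(√x + √6).
Restrict δ ≤ 6 so that |x − 6| < 6 forces x > 0, and then √x + √6 > √6.
Hence |√x − √6| < |x − 6|/√6, which is < ε once |x − 6| < √6·ε.
Take δ = min(6, √6·ε). If 0 < |x − 6| < δ then x > 0 and |√x − √6| < |x − 6|/√6 < ε.

δ = min(6, √6·ε)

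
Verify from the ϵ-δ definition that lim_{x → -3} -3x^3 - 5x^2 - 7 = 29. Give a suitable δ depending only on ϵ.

δ = min(1, ϵ/76)

Let ϵ > 0 be given. We want δ > 0 such that 0 < |x + 3| < δ implies |(-3x^3 - 5x^2 - 7) − 29| < ϵ.
(-3x^3 - 5x^2 - 7) − 29 = -3x^3 - 5x^2 - 36 = (x + 3)(-3x^2 + 4x - 12).
So |(-3x^3 - 5x^2 - 7) − 29| = |x + 3|·|-3x^2 + 4x - 12|.
Require δ ≤ 1. Then |x + 3| < 1 gives |x| < 4, and by the triangle inequality |-3x^2 + 4x - 12| ≤ 3·4^2 + 4·4 + 12 = 76.
Hence |(-3x^3 - 5x^2 - 7) − 29| ≤ 76|x + 3| < ϵ provided |x + 3| < ϵ/76.
Take δ = min(1, ϵ/76). Then 0 < |x + 3| < δ gives both |x + 3| < 1 and |x + 3| < ϵ/76, so |(-3x^3 - 5x^2 - 7) − 29| < ϵ.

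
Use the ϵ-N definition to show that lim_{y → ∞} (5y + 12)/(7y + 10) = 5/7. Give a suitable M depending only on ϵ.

Suppose ϵ > 0. We seek M > 0 such that y > M implies |(5y + 12)/(7y + 10) − (5/7)| < ϵ.
(5y + 12)/(7y + 10) − (5/7) = (7(5y + 12) − 5(7y + 10)) / (7(7y + 10)) = 34/(7(7y + 10)).
For y > 0 we have 7y + 10 > 7y, so |(5y + 12)/(7y + 10) − (5/7)| = 34/(7(7y + 10)) < 34/(7·7y) = (34/49)/y.
Thus |(5y + 12)/(7y + 10) − (5/7)| < ϵ whenever y > (34/49)/ϵ.
Take M = (34/49)/ϵ. If y > M then |(5y + 12)/(7y + 10) − (5/7)| < (34/49)/y < ϵ.

M = (34/49)/ϵ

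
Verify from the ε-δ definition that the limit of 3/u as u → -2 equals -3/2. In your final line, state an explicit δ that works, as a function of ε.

δ = min(1, (2/3)ε)

Let ε > 0 be given. We seek δ > 0 such that 0 < |u + 2| < δ implies |3/u + 3/2| < ε.
|3/u + 3/2| = 3·|-2 − u|/(2·|u|) = 3|u + 2|/(2|u|).
Restrict δ ≤ 1. Then |u + 2| < 1 gives |u| > 1, so 2|u| > 2.
Then |3/u + 3/2| < 3|u + 2|/2, which is < ε when |u + 2| < (2/3)ε.
Take δ = min(1, (2/3)ε). Then 0 < |u + 2| < δ gives both |u + 2| < 1 and |u + 2| < (2/3)ε, so |3/u + 3/2| < ε.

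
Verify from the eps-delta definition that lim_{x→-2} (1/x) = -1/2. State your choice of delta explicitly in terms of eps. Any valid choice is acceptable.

delta = min(1, 2eps)

Let eps > 0 be given. We seek delta > 0 such that 0 < |x + 2| < delta implies |1/x + 1/2| < eps.
|1/x + 1/2| = |-2 − x|/(2·|x|) = |x + 2|/(2|x|).
Restrict delta ≤ 1. Then |x + 2| < 1 gives |x| > 1, so 2|x| > 2.
Then |1/x + 1/2| < |x + 2|/2, which is < eps when |x + 2| < 2eps.
Take delta = min(1, 2eps). Then 0 < |x + 2| < delta gives both |x + 2| < 1 and |x + 2| < 2eps, so |1/x + 1/2| < eps.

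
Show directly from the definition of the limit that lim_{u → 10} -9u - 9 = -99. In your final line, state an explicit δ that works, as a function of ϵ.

Fix ϵ > 0. We need δ > 0 so that 0 < |u − 10| < δ implies |(-9u - 9) + 99| < ϵ.
Since (-9u - 9) + 99 = -9(u − 10), we have |(-9u - 9) + 99| = 9|u − 10|.
Thus it suffices that |u − 10| < ϵ/9.
Take δ = ϵ/9. If 0 < |u − 10| < δ then |(-9u - 9) + 99| = 9|u − 10| < 9·(ϵ/9) = ϵ.

δ = ϵ/9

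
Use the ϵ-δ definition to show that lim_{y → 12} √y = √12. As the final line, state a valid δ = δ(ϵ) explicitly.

Let ϵ > 0 be given. We want δ > 0 such that 0 < |y − 12| < δ implies |√y − √12| < ϵ.
Rationalise: √y − √12 = (y − 12)/(√y + √12), so |√y − √12| = |y − 12|/(√y + √12).
Restrict δ ≤ 12 so that |y − 12| < 12 forces y > 0, and then √y + √12 > √12.
Hence |√y − √12| < |y − 12|/√12, which is < ϵ once |y − 12| < √12·ϵ.
Take δ = min(12, √12·ϵ). If 0 < |y − 12| < δ then y > 0 and |√y − √12| < |y − 12|/√12 < ϵ.

δ = min(12, √12·ϵ)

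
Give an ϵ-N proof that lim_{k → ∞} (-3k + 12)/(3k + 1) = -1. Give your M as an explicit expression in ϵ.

M = (13/3)/ϵ

Let ϵ > 0. For k ≥ 1, |(-3k + 12)/(3k + 1) + 1| = |39|/(3(3k + 1)) = 39/(3(3k + 1)).
Since 3k + 1 ≥ 3k for k ≥ 1, this is ≤ 39/(3·3k) = (13/3)/k.
So |(-3k + 12)/(3k + 1) + 1| < ϵ whenever k > (13/3)/ϵ.
Take M = (13/3)/ϵ. If k > M then |(-3k + 12)/(3k + 1) + 1| ≤ (13/3)/k < ϵ.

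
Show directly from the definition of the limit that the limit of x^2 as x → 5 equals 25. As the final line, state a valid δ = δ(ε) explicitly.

Fix ε > 0. We seek δ > 0 with 0 < |x − 5| < δ ⇒ |x^2 − 25| < ε.
Factor: x^2 − 25 = (x − 5)(x + 5), so |x^2 − 25| = |x − 5|·|x + 5|.
Restrict δ ≤ 1. Then |x − 5| < 1 gives |x| < 6, so by the triangle inequality |x + 5| ≤ 6 + 5 = 11.
Hence |x^2 − 25| ≤ 11|x − 5|, which is < ε once |x − 5| < ε/11.
Take δ = min(1, ε/11). If 0 < |x − 5| < δ then both bounds hold and |x^2 − 25| ≤ 11|x − 5| < 11·(ε/11) = ε.

δ = min(1, ε/11)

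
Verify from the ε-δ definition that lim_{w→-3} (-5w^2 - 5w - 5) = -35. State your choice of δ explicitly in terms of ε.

δ = min(1, ε/30)

Fix ε > 0. We want δ > 0 such that 0 < |w + 3| < δ implies |(-5w^2 - 5w - 5) + 35| < ε.
(-5w^2 - 5w - 5) + 35 = -5w^2 - 5w + 30 = (w + 3)(-5w + 10).
So |(-5w^2 - 5w - 5) + 35| = |w + 3|·|-5w + 10|.
Require δ ≤ 1. Then |w + 3| < 1 gives |w| < 4, and by the triangle inequality |-5w + 10| ≤ 5·4 + 10 = 30.
Hence |(-5w^2 - 5w - 5) + 35| ≤ 30|w + 3| < ε provided |w + 3| < ε/30.
Choosing δ = min(1, ε/30) ensures both conditions, hence |(-5w^2 - 5w - 5) + 35| < ε.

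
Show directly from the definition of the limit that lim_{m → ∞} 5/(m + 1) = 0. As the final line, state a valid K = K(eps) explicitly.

Let eps > 0 be given. For m ≥ 1, |5/(m + 1) − 0| = 5/(m + 1) ≤ 5/m.
We need 5/m < eps, i.e. m > 5/eps.
Take K = 5/eps. If m > K then |5/(m + 1)| ≤ 5/m < eps.

K = 5/eps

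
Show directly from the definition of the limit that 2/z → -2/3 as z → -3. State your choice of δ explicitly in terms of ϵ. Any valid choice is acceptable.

δ = min(3/2, (9/4)ϵ)

Suppose ϵ > 0. We seek δ > 0 such that 0 < |z + 3| < δ implies |2/z + 2/3| < ϵ.
|2/z + 2/3| = 2·|-3 − z|/(3·|z|) = 2|z + 3|/(3|z|).
Restrict δ ≤ 3/2. Then |z + 3| < 3/2 gives |z| > 3/2, so 3|z| > 9/2.
Then |2/z + 2/3| < 2|z + 3|/(9/2), which is < ϵ when |z + 3| < (9/4)ϵ.
Take δ = min(3/2, (9/4)ϵ). Then 0 < |z + 3| < δ gives both |z + 3| < 3/2 and |z + 3| < (9/4)ϵ, so |2/z + 2/3| < ϵ.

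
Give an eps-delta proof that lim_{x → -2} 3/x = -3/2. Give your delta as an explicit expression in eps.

Suppose eps > 0. We seek delta > 0 such that 0 < |x + 2| < delta implies |3/x + 3/2| < eps.
|3/x + 3/2| = 3·|-2 − x|/(2·|x|) = 3|x + 2|/(2|x|).
Require delta ≤ 1 so that |x| > 2 − 1 = 1, hence 2|x| > 2.
Then |3/x + 3/2| < 3|x + 2|/2, which is < eps when |x + 2| < (2/3)eps.
Take delta = min(1, (2/3)eps). Then 0 < |x + 2| < delta gives both |x + 2| < 1 and |x + 2| < (2/3)eps, so |3/x + 3/2| < eps.

delta = min(1, (2/3)eps)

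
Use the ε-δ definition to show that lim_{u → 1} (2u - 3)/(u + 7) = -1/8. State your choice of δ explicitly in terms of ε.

δ = min(4, (32/17)ε)

Fix ε > 0. We want δ > 0 with 0 < |u − 1| < δ ⇒ |(2u - 3)/(u + 7) + 1/8| < ε.
Combining over a common denominator, (2u - 3)/(u + 7) + 1/8 = [(2u - 3)·8 − (-1)·(u + 7)] / [8·(u + 7)] = 17(u − 1) / (8(u + 7)).
So |(2u - 3)/(u + 7) + 1/8| = 17|u − 1| / (8·|u + 7|).
Restrict δ ≤ 4. Then |u − 1| < 4 gives |u + 7| = |(u − 1) + 8| ≥ 8 − 4 = 4.
Hence |(2u - 3)/(u + 7) + 1/8| < 17|u − 1|/(8·4) = (17/32)|u − 1|, which is < ε once |u − 1| < (32/17)ε.
Take δ = min(4, (32/17)ε). Then 0 < |u − 1| < δ forces both bounds, so |(2u - 3)/(u + 7) + 1/8| < ε.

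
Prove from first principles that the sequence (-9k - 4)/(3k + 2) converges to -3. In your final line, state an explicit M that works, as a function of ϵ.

M = (2/3)/ϵ

Suppose ϵ > 0. For k ≥ 1, |(-9k - 4)/(3k + 2) + 3| = |6|/(3(3k + 2)) = 6/(3(3k + 2)).
Since 3k + 2 ≥ 3k for k ≥ 1, this is ≤ 6/(3·3k) = (2/3)/k.
So |(-9k - 4)/(3k + 2) + 3| < ϵ whenever k > (2/3)/ϵ.
Take M = (2/3)/ϵ. If k > M then |(-9k - 4)/(3k + 2) + 3| ≤ (2/3)/k < ϵ.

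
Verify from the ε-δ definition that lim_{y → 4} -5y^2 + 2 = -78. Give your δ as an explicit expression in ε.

δ = min(1, ε/45)

Let ε > 0. We want δ > 0 such that 0 < |y − 4| < δ implies |(-5y^2 + 2) + 78| < ε.
(-5y^2 + 2) + 78 = -5y^2 + 80 = (y − 4)(-5y - 20).
So |(-5y^2 + 2) + 78| = |y − 4|·|-5y - 20|.
Assume first that |y − 4| < 1, so |y| < 5. Then |-5y - 20| ≤ 5·5 + 20 = 45.
Hence |(-5y^2 + 2) + 78| ≤ 45|y − 4| < ε provided |y − 4| < ε/45.
Choosing δ = min(1, ε/45) ensures both conditions, hence |(-5y^2 + 2) + 78| < ε.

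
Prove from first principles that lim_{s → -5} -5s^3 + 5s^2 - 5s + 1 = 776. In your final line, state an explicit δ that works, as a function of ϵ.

δ = min(1, ϵ/515)

Let ϵ > 0. We want δ > 0 such that 0 < |s + 5| < δ implies |(-5s^3 + 5s^2 - 5s + 1) − 776| < ϵ.
(-5s^3 + 5s^2 - 5s + 1) − 776 = -5s^3 + 5s^2 - 5s - 775 = (s + 5)(-5s^2 + 30s - 155).
So |(-5s^3 + 5s^2 - 5s + 1) − 776| = |s + 5|·|-5s^2 + 30s - 155|.
Assume first that |s + 5| < 1, so |s| < 6. Then |-5s^2 + 30s - 155| ≤ 5·6^2 + 30·6 + 155 = 515.
Hence |(-5s^3 + 5s^2 - 5s + 1) − 776| ≤ 515|s + 5| < ϵ provided |s + 5| < ϵ/515.
Choosing δ = min(1, ϵ/515) ensures both conditions, hence |(-5s^3 + 5s^2 - 5s + 1) − 776| < ϵ.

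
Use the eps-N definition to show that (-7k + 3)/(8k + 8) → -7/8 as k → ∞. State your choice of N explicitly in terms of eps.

Suppose eps > 0. For k ≥ 1, |(-7k + 3)/(8k + 8) + 7/8| = |80|/(8(8k + 8)) = 80/(8(8k + 8)).
Since 8k + 8 ≥ 8k for k ≥ 1, this is ≤ 80/(8·8k) = (5/4)/k.
So |(-7k + 3)/(8k + 8) + 7/8| < eps whenever k > (5/4)/eps.
Take N = (5/4)/eps. If k > N then |(-7k + 3)/(8k + 8) + 7/8| ≤ (5/4)/k < eps.

N = (5/4)/eps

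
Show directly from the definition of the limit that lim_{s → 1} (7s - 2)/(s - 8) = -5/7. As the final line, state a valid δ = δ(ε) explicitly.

Fix ε > 0. We want δ > 0 with 0 < |s − 1| < δ ⇒ |(7s - 2)/(s - 8) + 5/7| < ε.
Combining over a common denominator, (7s - 2)/(s - 8) + 5/7 = [(7s - 2)·(-7) − 5·(s - 8)] / [(-7)·(s - 8)] = -54(s − 1) / ((-7)(s - 8)).
So |(7s - 2)/(s - 8) + 5/7| = 54|s − 1| / (7·|s − 8|).
Require δ ≤ 7/2, so |s − 8| ≥ |-7| − |s − 1| > 7 − 7/2 = 7/2.
Hence |(7s - 2)/(s - 8) + 5/7| < 54|s − 1|/(7·(7/2)) = (108/49)|s − 1|, which is < ε once |s − 1| < (49/108)ε.
Take δ = min(7/2, (49/108)ε). Then 0 < |s − 1| < δ forces both bounds, so |(7s - 2)/(s - 8) + 5/7| < ε.

δ = min(7/2, (49/108)ε)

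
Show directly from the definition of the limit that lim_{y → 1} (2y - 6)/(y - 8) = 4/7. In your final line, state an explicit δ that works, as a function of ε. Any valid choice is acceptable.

δ = min(7/2, (49/20)ε)

Fix ε > 0. We want δ > 0 with 0 < |y − 1| < δ ⇒ |(2y - 6)/(y - 8) − (4/7)| < ε.
Combining over a common denominator, (2y - 6)/(y - 8) − (4/7) = [(2y - 6)·(-7) − (-4)·(y - 8)] / [(-7)·(y - 8)] = -10(y − 1) / ((-7)(y - 8)).
So |(2y - 6)/(y - 8) − (4/7)| = 10|y − 1| / (7·|y − 8|).
Require δ ≤ 7/2, so |y − 8| ≥ |-7| − |y − 1| > 7 − 7/2 = 7/2.
Hence |(2y - 6)/(y - 8) − (4/7)| < 10|y − 1|/(7·(7/2)) = (20/49)|y − 1|, which is < ε once |y − 1| < (49/20)ε.
Take δ = min(7/2, (49/20)ε). Then 0 < |y − 1| < δ forces both bounds, so |(2y - 6)/(y - 8) − (4/7)| < ε.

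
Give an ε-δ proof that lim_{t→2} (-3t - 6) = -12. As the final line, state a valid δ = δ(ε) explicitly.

δ = ε/3

Let ε > 0 be given. We need δ > 0 so that 0 < |t − 2| < δ implies |(-3t - 6) + 12| < ε.
Since (-3t - 6) + 12 = -3(t − 2), we have |(-3t - 6) + 12| = 3|t − 2|.
So 3|t − 2| < ε exactly when |t − 2| < ε/3.
Take δ = ε/3. If 0 < |t − 2| < δ then |(-3t - 6) + 12| = 3|t − 2| < 3·(ε/3) = ε.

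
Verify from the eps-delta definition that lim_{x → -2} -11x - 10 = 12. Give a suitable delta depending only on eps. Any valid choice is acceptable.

delta = eps/11

Let eps > 0 be given. We need delta > 0 so that 0 < |x + 2| < delta implies |(-11x - 10) − 12| < eps.
Since (-11x - 10) − 12 = -11(x + 2), we have |(-11x - 10) − 12| = 11|x + 2|.
Thus it suffices that |x + 2| < eps/11.
Choosing delta = eps/11 gives |(-11x - 10) − 12| = 11|x + 2| < eps whenever |x + 2| < delta.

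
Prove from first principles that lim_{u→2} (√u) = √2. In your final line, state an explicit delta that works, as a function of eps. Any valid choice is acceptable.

Let eps > 0 be given. We want delta > 0 such that 0 < |u − 2| < delta implies |√u − √2| < eps.
Multiplying by the conjugate, |√u − √2| = |u − 2|/(√u + √2).
Restrict delta ≤ 2 so that |u − 2| < 2 forces u > 0, and then √u + √2 > √2.
Hence |√u − √2| < |u − 2|/√2, which is < eps once |u − 2| < √2·eps.
Take delta = min(2, √2·eps). If 0 < |u − 2| < delta then u > 0 and |√u − √2| < |u − 2|/√2 < eps.

delta = min(2, √2·eps)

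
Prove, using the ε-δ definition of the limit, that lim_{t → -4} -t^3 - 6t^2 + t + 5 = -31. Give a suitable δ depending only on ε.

Let ε > 0. We want δ > 0 such that 0 < |t + 4| < δ implies |(-t^3 - 6t^2 + t + 5) + 31| < ε.
(-t^3 - 6t^2 + t + 5) + 31 = -t^3 - 6t^2 + t + 36 = (t + 4)(-t^2 - 2t + 9).
So |(-t^3 - 6t^2 + t + 5) + 31| = |t + 4|·|-t^2 - 2t + 9|.
Assume first that |t + 4| < 1, so |t| < 5. Then |-t^2 - 2t + 9| ≤ 5^2 + 2·5 + 9 = 44.
Hence |(-t^3 - 6t^2 + t + 5) + 31| ≤ 44|t + 4| < ε provided |t + 4| < ε/44.
Choosing δ = min(1, ε/44) ensures both conditions, hence |(-t^3 - 6t^2 + t + 5) + 31| < ε.

δ = min(1, ε/44)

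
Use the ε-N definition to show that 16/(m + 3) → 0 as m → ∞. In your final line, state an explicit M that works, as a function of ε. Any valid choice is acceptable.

Fix ε > 0. For m ≥ 1, |16/(m + 3) − 0| = 16/(m + 3) ≤ 16/m.
We need 16/m < ε, i.e. m > 16/ε.
Take M = 16/ε. If m > M then |16/(m + 3)| ≤ 16/m < ε.

M = 16/ε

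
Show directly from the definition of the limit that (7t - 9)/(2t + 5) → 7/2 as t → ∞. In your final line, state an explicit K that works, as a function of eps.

Fix eps > 0. We seek K > 0 such that t > K implies |(7t - 9)/(2t + 5) − (7/2)| < eps.
(7t - 9)/(2t + 5) − (7/2) = (2(7t - 9) − 7(2t + 5)) / (2(2t + 5)) = -53/(2(2t + 5)).
For t > 0 we have 2t + 5 > 2t, so |(7t - 9)/(2t + 5) − (7/2)| = 53/(2(2t + 5)) < 53/(2·2t) = (53/4)/t.
Thus |(7t - 9)/(2t + 5) − (7/2)| < eps whenever t > (53/4)/eps.
Take K = (53/4)/eps. If t > K then |(7t - 9)/(2t + 5) − (7/2)| < (53/4)/t < eps.

K = (53/4)/eps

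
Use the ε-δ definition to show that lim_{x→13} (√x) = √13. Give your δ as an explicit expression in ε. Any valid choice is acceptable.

δ = min(13, √13·ε)

Suppose ε > 0. We want δ > 0 such that 0 < |x − 13| < δ implies |√x − √13| < ε.
Rationalise: √x − √13 = (x − 13)/(√x + √13), so |√x − √13| = |x − 13|/(√x + √13).
Restrict δ ≤ 13 so that |x − 13| < 13 forces x > 0, and then √x + √13 > √13.
Hence |√x − √13| < |x − 13|/√13, which is < ε once |x − 13| < √13·ε.
Take δ = min(13, √13·ε). If 0 < |x − 13| < δ then x > 0 and |√x − √13| < |x − 13|/√13 < ε.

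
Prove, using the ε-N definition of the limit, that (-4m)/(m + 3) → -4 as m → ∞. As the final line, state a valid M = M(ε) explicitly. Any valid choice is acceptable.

M = 12/ε

Suppose ε > 0. For m ≥ 1, |(-4m)/(m + 3) + 4| = |12|/((m + 3)) = 12/((m + 3)).
Since m + 3 ≥ m for m ≥ 1, this is ≤ 12/(m) = 12/m.
So |(-4m)/(m + 3) + 4| < ε whenever m > 12/ε.
Take M = 12/ε. If m > M then |(-4m)/(m + 3) + 4| ≤ 12/m < ε.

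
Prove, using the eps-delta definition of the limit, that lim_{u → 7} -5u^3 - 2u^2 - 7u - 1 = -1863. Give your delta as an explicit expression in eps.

Suppose eps > 0. We want delta > 0 such that 0 < |u − 7| < delta implies |(-5u^3 - 2u^2 - 7u - 1) + 1863| < eps.
(-5u^3 - 2u^2 - 7u - 1) + 1863 = -5u^3 - 2u^2 - 7u + 1862 = (u − 7)(-5u^2 - 37u - 266).
So |(-5u^3 - 2u^2 - 7u - 1) + 1863| = |u − 7|·|-5u^2 - 37u - 266|.
Assume first that |u − 7| < 1, so |u| < 8. Then |-5u^2 - 37u - 266| ≤ 5·8^2 + 37·8 + 266 = 882.
Hence |(-5u^3 - 2u^2 - 7u - 1) + 1863| ≤ 882|u − 7| < eps provided |u − 7| < eps/882.
Take delta = min(1, eps/882). Then 0 < |u − 7| < delta gives both |u − 7| < 1 and |u − 7| < eps/882, so |(-5u^3 - 2u^2 - 7u - 1) + 1863| < eps.

delta = min(1, eps/882)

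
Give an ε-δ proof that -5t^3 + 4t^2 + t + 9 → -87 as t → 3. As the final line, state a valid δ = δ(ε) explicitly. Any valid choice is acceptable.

Let ε > 0. We want δ > 0 such that 0 < |t − 3| < δ implies |(-5t^3 + 4t^2 + t + 9) + 87| < ε.
(-5t^3 + 4t^2 + t + 9) + 87 = -5t^3 + 4t^2 + t + 96 = (t − 3)(-5t^2 - 11t - 32).
So |(-5t^3 + 4t^2 + t + 9) + 87| = |t − 3|·|-5t^2 - 11t - 32|.
Assume first that |t − 3| < 1, so |t| < 4. Then |-5t^2 - 11t - 32| ≤ 5·4^2 + 11·4 + 32 = 156.
Hence |(-5t^3 + 4t^2 + t + 9) + 87| ≤ 156|t − 3| < ε provided |t − 3| < ε/156.
Take δ = min(1, ε/156). Then 0 < |t − 3| < δ gives both |t − 3| < 1 and |t − 3| < ε/156, so |(-5t^3 + 4t^2 + t + 9) + 87| < ε.

δ = min(1, ε/156)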